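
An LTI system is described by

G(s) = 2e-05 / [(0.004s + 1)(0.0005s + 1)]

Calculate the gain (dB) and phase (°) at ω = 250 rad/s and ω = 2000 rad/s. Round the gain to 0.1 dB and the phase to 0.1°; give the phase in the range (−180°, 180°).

ω = 250: -97.1 dB, -52.1°; ω = 2000: -115.1 dB, -127.9°

At ω = 250 rad/s:
pole (1 + j250·0.004) = 1 + j1 → |·| ≈ 1.4142, ∠ ≈ 45.00°
pole (1 + j250·0.0005) = 1 + j0.125 → |·| ≈ 1.0078, ∠ ≈ 7.13°
|G| = 2e-05 · 1 / (1.4142 · 1.0078) ≈ 1.4033e-05
Gain = 20 log₁₀(1.4033e-05) ≈ -97.06 dB
∠G = (0°) − (45.00° + 7.13°) = -52.13°

At ω = 2000 rad/s:
pole (1 + j2000·0.004) = 1 + j8 → |·| ≈ 8.0623, ∠ ≈ 82.87°
pole (1 + j2000·0.0005) = 1 + j1 → |·| ≈ 1.4142, ∠ ≈ 45.00°
|G| = 2e-05 · 1 / (8.0623 · 1.4142) ≈ 1.7541e-06
Gain = 20 log₁₀(1.7541e-06) ≈ -115.12 dB
∠G = (0°) − (82.87° + 45.00°) = -127.87°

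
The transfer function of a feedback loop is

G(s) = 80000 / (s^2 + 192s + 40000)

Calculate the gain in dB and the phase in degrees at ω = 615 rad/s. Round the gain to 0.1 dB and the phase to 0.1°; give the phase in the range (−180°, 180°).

-13.0 dB, -160.8°

At s = jω = j615:
quadratic: (j615)² + 192·j615 + 40000 = -338225 + j118080 → |·| ≈ 3.5824e+05, ∠ ≈ 160.76°
|G| = 80000 / 3.5824e+05 ≈ 0.22331
Gain = 20 log₁₀(0.22331) ≈ -13.02 dB
∠G = 0.00° − 160.76° = -160.76°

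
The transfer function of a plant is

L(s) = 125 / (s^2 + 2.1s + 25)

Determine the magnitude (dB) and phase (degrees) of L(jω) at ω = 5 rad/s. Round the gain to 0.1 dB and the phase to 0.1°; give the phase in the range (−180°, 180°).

At s = jω = j5:
quadratic: (j5)² + 2.1·j5 + 25 = 0 + j10.5 → |·| ≈ 10.5, ∠ ≈ 90.00°
|L| = 125 / 10.5 ≈ 11.905
Gain = 20 log₁₀(11.905) ≈ 21.51 dB
∠L = 0.00° − 90.00° = -90.00°

21.5 dB, -90.0°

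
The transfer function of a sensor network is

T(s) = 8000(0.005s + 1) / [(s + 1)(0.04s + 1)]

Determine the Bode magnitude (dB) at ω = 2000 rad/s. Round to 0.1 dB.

-6.0 dB

At ω = 2000 rad/s:
zero (1 + j2000·0.005) = 1 + j10 → |·| ≈ 10.05, ∠ ≈ 84.29°
pole (1 + j2000·1) = 1 + j2000 → |·| ≈ 2000, ∠ ≈ 89.97°
pole (1 + j2000·0.04) = 1 + j80 → |·| ≈ 80.006, ∠ ≈ 89.28°
|T| = 8000 · 10.05 / (2000 · 80.006) ≈ 0.50246
Gain = 20 log₁₀(0.50246) ≈ -5.98 dB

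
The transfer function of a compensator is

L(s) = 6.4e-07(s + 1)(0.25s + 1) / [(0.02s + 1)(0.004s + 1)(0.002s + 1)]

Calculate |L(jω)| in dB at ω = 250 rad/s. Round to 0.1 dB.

-58.1 dB

At ω = 250 rad/s:
zero (1 + j250·1) = 1 + j250 → |·| ≈ 250, ∠ ≈ 89.77°
zero (1 + j250·0.25) = 1 + j62.5 → |·| ≈ 62.508, ∠ ≈ 89.08°
pole (1 + j250·0.02) = 1 + j5 → |·| ≈ 5.099, ∠ ≈ 78.69°
pole (1 + j250·0.004) = 1 + j1 → |·| ≈ 1.4142, ∠ ≈ 45.00°
pole (1 + j250·0.002) = 1 + j0.5 → |·| ≈ 1.118, ∠ ≈ 26.57°
|L| = 6.4e-07 · 250 · 62.508 / (5.099 · 1.4142 · 1.118) ≈ 0.0012406
Gain = 20 log₁₀(0.0012406) ≈ -58.13 dB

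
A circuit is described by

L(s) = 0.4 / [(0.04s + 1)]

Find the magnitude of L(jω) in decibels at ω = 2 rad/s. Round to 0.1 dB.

-8.0 dB

At ω = 2 rad/s:
pole (1 + j2·0.04) = 1 + j0.08 → |·| ≈ 1.0032, ∠ ≈ 4.57°
|L| = 0.4 · 1 / (1.0032) ≈ 0.39872
Gain = 20 log₁₀(0.39872) ≈ -7.99 dB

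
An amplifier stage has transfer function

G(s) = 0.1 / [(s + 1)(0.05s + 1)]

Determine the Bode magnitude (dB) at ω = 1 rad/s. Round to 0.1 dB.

-23.0 dB

At ω = 1 rad/s:
pole (1 + j1·1) = 1 + j1 → |·| ≈ 1.4142, ∠ ≈ 45.00°
pole (1 + j1·0.05) = 1 + j0.05 → |·| ≈ 1.0012, ∠ ≈ 2.86°
|G| = 0.1 · 1 / (1.4142 · 1.0012) ≈ 0.070627
Gain = 20 log₁₀(0.070627) ≈ -23.02 dB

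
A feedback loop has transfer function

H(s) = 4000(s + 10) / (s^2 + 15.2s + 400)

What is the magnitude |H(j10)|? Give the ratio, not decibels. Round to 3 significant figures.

168

At s = jω = j10:
zero (s+10): 10 + j10 → |·| = √(10²+10²) = √200 ≈ 14.142, ∠ = arctan(10/10) ≈ 45.00°
quadratic: (j10)² + 15.2·j10 + 400 = 300 + j152 → |·| ≈ 336.31, ∠ ≈ 26.87°
|H| = 4000 · 14.142 / 336.31 ≈ 168.2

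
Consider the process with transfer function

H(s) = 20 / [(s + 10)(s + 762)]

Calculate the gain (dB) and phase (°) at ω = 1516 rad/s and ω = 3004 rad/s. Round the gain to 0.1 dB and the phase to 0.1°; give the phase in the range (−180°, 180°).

At s = jω = j1516:
pole (s+10): 10 + j1516 → |·| = √(10²+1516²) = √2298356 ≈ 1516, ∠ = arctan(1516/10) ≈ 89.62°
pole (s+762): 762 + j1516 → |·| = √(762²+1516²) = √2878900 ≈ 1696.7, ∠ = arctan(1516/762) ≈ 63.31°
|H| = 20 / 2.5722e+06 ≈ 7.7754e-06
Gain = 20 log₁₀(7.7754e-06) ≈ -102.19 dB
∠H = 0.00° − 152.93° = -152.93°

At s = jω = j3004:
pole (s+10): 10 + j3004 → |·| = √(10²+3004²) = √9024116 ≈ 3004, ∠ = arctan(3004/10) ≈ 89.81°
pole (s+762): 762 + j3004 → |·| = √(762²+3004²) = √9604660 ≈ 3099.1, ∠ = arctan(3004/762) ≈ 75.77°
|H| = 20 / 9.3097e+06 ≈ 2.1483e-06
Gain = 20 log₁₀(2.1483e-06) ≈ -113.36 dB
∠H = 0.00° − 165.58° = -165.58°

ω = 1516: -102.2 dB, -152.9°; ω = 3004: -113.4 dB, -165.6°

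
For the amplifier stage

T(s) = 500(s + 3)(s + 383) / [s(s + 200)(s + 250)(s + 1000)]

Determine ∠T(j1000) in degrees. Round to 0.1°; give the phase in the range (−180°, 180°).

At s = jω = j1000:
zero (s+3): 3 + j1000 → |·| = √(3²+1000²) = √1000009 ≈ 1000, ∠ = arctan(1000/3) ≈ 89.83°
zero (s+383): 383 + j1000 → |·| = √(383²+1000²) = √1146689 ≈ 1070.8, ∠ = arctan(1000/383) ≈ 69.04°
pole (s+200): 200 + j1000 → |·| = √(200²+1000²) = √1040000 ≈ 1019.8, ∠ = arctan(1000/200) ≈ 78.69°
pole (s+250): 250 + j1000 → |·| = √(250²+1000²) = √1062500 ≈ 1030.8, ∠ = arctan(1000/250) ≈ 75.96°
pole (s+1000): 1000 + j1000 → |·| = √(1000²+1000²) = √2000000 ≈ 1414.2, ∠ = arctan(1000/1000) ≈ 45.00°
pole at origin: |s| = 1000, ∠ = 90.00° (in denominator)
∠T = 158.87° − 289.65° = -130.78°

-130.8°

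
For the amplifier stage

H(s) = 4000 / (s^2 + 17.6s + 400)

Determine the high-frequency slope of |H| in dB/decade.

-40 dB/decade

Each pole contributes −20 dB/decade at high frequency; each zero contributes +20 dB/decade.
Net: 0 zero(s) − 2 pole(s) → -40 dB/decade.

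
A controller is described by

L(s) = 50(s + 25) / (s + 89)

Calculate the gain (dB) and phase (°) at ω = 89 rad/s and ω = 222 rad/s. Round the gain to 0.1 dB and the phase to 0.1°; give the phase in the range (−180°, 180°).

ω = 89: 31.3 dB, 29.3°; ω = 222: 33.4 dB, 15.4°

At s = jω = j89:
zero (s+25): 25 + j89 → |·| = √(25²+89²) = √8546 ≈ 92.445, ∠ = arctan(89/25) ≈ 74.31°
pole (s+89): 89 + j89 → |·| = √(89²+89²) = √15842 ≈ 125.87, ∠ = arctan(89/89) ≈ 45.00°
|L| = 50 · 92.445 / 125.87 ≈ 36.722
Gain = 20 log₁₀(36.722) ≈ 31.30 dB
∠L = 74.31° − 45.00° = 29.31°

At s = jω = j222:
zero (s+25): 25 + j222 → |·| = √(25²+222²) = √49909 ≈ 223.4, ∠ = arctan(222/25) ≈ 83.57°
pole (s+89): 89 + j222 → |·| = √(89²+222²) = √57205 ≈ 239.18, ∠ = arctan(222/89) ≈ 68.15°
|L| = 50 · 223.4 / 239.18 ≈ 46.701
Gain = 20 log₁₀(46.701) ≈ 33.39 dB
∠L = 83.57° − 68.15° = 15.42°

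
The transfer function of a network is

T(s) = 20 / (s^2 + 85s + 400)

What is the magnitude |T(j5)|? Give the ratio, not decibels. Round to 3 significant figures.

0.0353

Substitute s = j5:
Numerator: 20 = 20 + j0
Denominator: (j5)^2 + 85(j5) + 400 = 375 + j425
|N| = √(20² + 0²) ≈ 20, ∠N ≈ 0.00°
|D| = √(375² + 425²) ≈ 566.79, ∠D ≈ 48.58°
|T| = 20 / 566.79 ≈ 0.035286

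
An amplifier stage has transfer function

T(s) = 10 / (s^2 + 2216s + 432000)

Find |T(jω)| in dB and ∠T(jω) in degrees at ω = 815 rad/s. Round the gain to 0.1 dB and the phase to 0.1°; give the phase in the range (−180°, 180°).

Substitute s = j815:
Numerator: 10 = 10 + j0
Denominator: (j815)^2 + 2216(j815) + 432000 = -232225 + j1806040
|N| = √(10² + 0²) ≈ 10, ∠N ≈ 0.00°
|D| = √(232225² + 1806040²) ≈ 1.8209e+06, ∠D ≈ 97.33°
|T| = 10 / 1.8209e+06 ≈ 5.4918e-06
Gain = 20 log₁₀(5.4918e-06) ≈ -105.21 dB
∠T = 0.00° − 97.33° = -97.33°

-105.2 dB, -97.3°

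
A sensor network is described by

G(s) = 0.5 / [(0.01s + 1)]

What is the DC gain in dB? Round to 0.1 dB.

G(0) = 0.5 · 1 / 1 = 0.5
20 log₁₀(0.5) ≈ -6.02 dB

-6.0 dB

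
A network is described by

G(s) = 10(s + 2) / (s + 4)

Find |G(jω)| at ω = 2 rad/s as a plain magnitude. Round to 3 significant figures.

6.32

At s = jω = j2:
zero (s+2): 2 + j2 → |·| = √(2²+2²) = √8 ≈ 2.8284, ∠ = arctan(2/2) ≈ 45.00°
pole (s+4): 4 + j2 → |·| = √(4²+2²) = √20 ≈ 4.4721, ∠ = arctan(2/4) ≈ 26.57°
|G| = 10 · 2.8284 / 4.4721 ≈ 6.3245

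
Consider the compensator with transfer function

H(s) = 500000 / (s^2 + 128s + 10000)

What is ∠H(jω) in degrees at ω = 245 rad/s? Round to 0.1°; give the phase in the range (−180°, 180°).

-147.9°

At s = jω = j245:
quadratic: (j245)² + 128·j245 + 10000 = -50025 + j31360 → |·| ≈ 59042, ∠ ≈ 147.92°
∠H = 0.00° − 147.92° = -147.92°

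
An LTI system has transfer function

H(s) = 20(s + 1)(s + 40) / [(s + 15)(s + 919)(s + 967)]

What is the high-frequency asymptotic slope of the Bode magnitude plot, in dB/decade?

-20 dB/decade

Each pole contributes −20 dB/decade at high frequency; each zero contributes +20 dB/decade.
Net: 2 zero(s) − 3 pole(s) → -20 dB/decade.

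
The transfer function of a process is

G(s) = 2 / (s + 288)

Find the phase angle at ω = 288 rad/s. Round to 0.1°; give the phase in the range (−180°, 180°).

At s = jω = j288:
pole (s+288): 288 + j288 → |·| = √(288²+288²) = √165888 ≈ 407.29, ∠ = arctan(288/288) ≈ 45.00°
∠G = 0.00° − 45.00° = -45.00°

-45.0°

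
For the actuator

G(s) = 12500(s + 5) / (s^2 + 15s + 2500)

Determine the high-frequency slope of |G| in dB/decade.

Each pole contributes −20 dB/decade at high frequency; each zero contributes +20 dB/decade.
Net: 1 zero(s) − 2 pole(s) → -20 dB/decade.

-20 dB/decade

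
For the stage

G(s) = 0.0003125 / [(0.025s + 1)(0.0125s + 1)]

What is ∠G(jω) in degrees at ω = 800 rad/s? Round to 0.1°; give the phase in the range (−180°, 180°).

At ω = 800 rad/s:
pole (1 + j800·0.025) = 1 + j20 → |·| ≈ 20.025, ∠ ≈ 87.14°
pole (1 + j800·0.0125) = 1 + j10 → |·| ≈ 10.05, ∠ ≈ 84.29°
∠G = (0°) − (87.14° + 84.29°) = -171.43°

-171.4°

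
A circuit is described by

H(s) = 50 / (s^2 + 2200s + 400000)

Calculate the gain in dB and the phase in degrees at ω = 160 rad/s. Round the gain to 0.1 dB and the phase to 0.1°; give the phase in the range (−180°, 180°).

Substitute s = j160:
Numerator: 50 = 50 + j0
Denominator: (j160)^2 + 2200(j160) + 400000 = 374400 + j352000
|N| = √(50² + 0²) ≈ 50, ∠N ≈ 0.00°
|D| = √(374400² + 352000²) ≈ 5.1389e+05, ∠D ≈ 43.23°
|H| = 50 / 5.1389e+05 ≈ 9.7297e-05
Gain = 20 log₁₀(9.7297e-05) ≈ -80.24 dB
∠H = 0.00° − 43.23° = -43.23°

-80.2 dB, -43.2°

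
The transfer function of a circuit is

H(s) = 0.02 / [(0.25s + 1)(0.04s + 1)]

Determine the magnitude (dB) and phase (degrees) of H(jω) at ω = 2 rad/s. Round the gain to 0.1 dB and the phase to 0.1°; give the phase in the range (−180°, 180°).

At ω = 2 rad/s:
pole (1 + j2·0.25) = 1 + j0.5 → |·| ≈ 1.118, ∠ ≈ 26.57°
pole (1 + j2·0.04) = 1 + j0.08 → |·| ≈ 1.0032, ∠ ≈ 4.57°
|H| = 0.02 · 1 / (1.118 · 1.0032) ≈ 0.017832
Gain = 20 log₁₀(0.017832) ≈ -34.98 dB
∠H = (0°) − (26.57° + 4.57°) = -31.14°

-35.0 dB, -31.1°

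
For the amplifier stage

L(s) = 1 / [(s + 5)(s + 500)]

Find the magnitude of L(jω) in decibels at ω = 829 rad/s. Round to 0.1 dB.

-118.1 dB

At s = jω = j829:
pole (s+5): 5 + j829 → |·| = √(5²+829²) = √687266 ≈ 829.02, ∠ = arctan(829/5) ≈ 89.65°
pole (s+500): 500 + j829 → |·| = √(500²+829²) = √937241 ≈ 968.11, ∠ = arctan(829/500) ≈ 58.90°
|L| = 1 / 8.0258e+05 ≈ 1.246e-06
Gain = 20 log₁₀(1.246e-06) ≈ -118.09 dB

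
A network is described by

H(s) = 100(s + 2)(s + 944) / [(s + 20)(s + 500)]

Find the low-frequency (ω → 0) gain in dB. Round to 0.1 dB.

25.5 dB

H(0) = 100·2·944 / (20·500) = 18.88
20 log₁₀(18.88) ≈ 25.52 dB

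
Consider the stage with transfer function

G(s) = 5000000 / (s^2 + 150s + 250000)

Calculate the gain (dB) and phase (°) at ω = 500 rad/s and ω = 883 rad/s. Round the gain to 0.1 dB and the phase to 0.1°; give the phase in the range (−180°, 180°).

ω = 500: 36.5 dB, -90.0°; ω = 883: 19.2 dB, -166.0°

At s = jω = j500:
quadratic: (j500)² + 150·j500 + 250000 = 0 + j75000 → |·| ≈ 75000, ∠ ≈ 90.00°
|G| = 5000000 / 75000 ≈ 66.667
Gain = 20 log₁₀(66.667) ≈ 36.48 dB
∠G = 0.00° − 90.00° = -90.00°

At s = jω = j883:
quadratic: (j883)² + 150·j883 + 250000 = -529689 + j132450 → |·| ≈ 5.46e+05, ∠ ≈ 165.96°
|G| = 5000000 / 5.46e+05 ≈ 9.1575
Gain = 20 log₁₀(9.1575) ≈ 19.24 dB
∠G = 0.00° − 165.96° = -165.96°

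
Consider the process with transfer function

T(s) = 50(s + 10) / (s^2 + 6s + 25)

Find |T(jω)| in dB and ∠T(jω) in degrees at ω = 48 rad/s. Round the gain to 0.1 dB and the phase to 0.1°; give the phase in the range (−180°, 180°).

At s = jω = j48:
zero (s+10): 10 + j48 → |·| = √(10²+48²) = √2404 ≈ 49.031, ∠ = arctan(48/10) ≈ 78.23°
quadratic: (j48)² + 6·j48 + 25 = -2279 + j288 → |·| ≈ 2297.1, ∠ ≈ 172.80°
|T| = 50 · 49.031 / 2297.1 ≈ 1.0672
Gain = 20 log₁₀(1.0672) ≈ 0.56 dB
∠T = 78.23° − 172.80° = -94.57°

0.6 dB, -94.6°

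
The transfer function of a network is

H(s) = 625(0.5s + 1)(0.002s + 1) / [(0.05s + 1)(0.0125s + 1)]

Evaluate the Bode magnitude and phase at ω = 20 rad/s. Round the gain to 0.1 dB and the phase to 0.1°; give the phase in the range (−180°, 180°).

72.7 dB, 27.5°

At ω = 20 rad/s:
zero (1 + j20·0.5) = 1 + j10 → |·| ≈ 10.05, ∠ ≈ 84.29°
zero (1 + j20·0.002) = 1 + j0.04 → |·| ≈ 1.0008, ∠ ≈ 2.29°
pole (1 + j20·0.05) = 1 + j1 → |·| ≈ 1.4142, ∠ ≈ 45.00°
pole (1 + j20·0.0125) = 1 + j0.25 → |·| ≈ 1.0308, ∠ ≈ 14.04°
|H| = 625 · 10.05 · 1.0008 / (1.4142 · 1.0308) ≈ 4312.3
Gain = 20 log₁₀(4312.3) ≈ 72.69 dB
∠H = (84.29° + 2.29°) − (45.00° + 14.04°) = 27.54°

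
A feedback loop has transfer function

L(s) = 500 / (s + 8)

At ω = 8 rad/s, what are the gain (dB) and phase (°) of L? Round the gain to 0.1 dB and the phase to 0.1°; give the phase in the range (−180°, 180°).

At s = jω = j8:
pole (s+8): 8 + j8 → |·| = √(8²+8²) = √128 ≈ 11.314, ∠ = arctan(8/8) ≈ 45.00°
|L| = 500 / 11.314 ≈ 44.193
Gain = 20 log₁₀(44.193) ≈ 32.91 dB
∠L = 0.00° − 45.00° = -45.00°

32.9 dB, -45.0°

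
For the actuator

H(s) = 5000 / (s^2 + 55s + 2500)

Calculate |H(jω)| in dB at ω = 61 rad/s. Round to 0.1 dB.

2.9 dB

At s = jω = j61:
quadratic: (j61)² + 55·j61 + 2500 = -1221 + j3355 → |·| ≈ 3570.3, ∠ ≈ 110.00°
|H| = 5000 / 3570.3 ≈ 1.4004
Gain = 20 log₁₀(1.4004) ≈ 2.93 dB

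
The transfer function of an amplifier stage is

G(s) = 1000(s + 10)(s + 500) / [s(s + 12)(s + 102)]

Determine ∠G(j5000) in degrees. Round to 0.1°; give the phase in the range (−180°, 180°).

At s = jω = j5000:
zero (s+10): 10 + j5000 → |·| = √(10²+5000²) = √25000100 ≈ 5000, ∠ = arctan(5000/10) ≈ 89.89°
zero (s+500): 500 + j5000 → |·| = √(500²+5000²) = √25250000 ≈ 5024.9, ∠ = arctan(5000/500) ≈ 84.29°
pole (s+12): 12 + j5000 → |·| = √(12²+5000²) = √25000144 ≈ 5000, ∠ = arctan(5000/12) ≈ 89.86°
pole (s+102): 102 + j5000 → |·| = √(102²+5000²) = √25010404 ≈ 5001, ∠ = arctan(5000/102) ≈ 88.83°
pole at origin: |s| = 5000, ∠ = 90.00° (in denominator)
∠G = 174.18° − 268.69° = -94.51°

-94.5°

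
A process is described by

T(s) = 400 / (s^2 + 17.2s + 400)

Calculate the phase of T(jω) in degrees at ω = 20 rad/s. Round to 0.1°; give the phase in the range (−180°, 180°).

-90.0°

At s = jω = j20:
quadratic: (j20)² + 17.2·j20 + 400 = 0 + j344 → |·| ≈ 344, ∠ ≈ 90.00°
∠T = 0.00° − 90.00° = -90.00°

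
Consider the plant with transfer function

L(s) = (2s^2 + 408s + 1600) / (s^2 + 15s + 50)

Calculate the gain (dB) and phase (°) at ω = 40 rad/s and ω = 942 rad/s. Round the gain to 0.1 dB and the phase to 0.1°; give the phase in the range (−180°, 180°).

Substitute s = j40:
Numerator: 2(j40)^2 + 408(j40) + 1600 = -1600 + j16320
Denominator: (j40)^2 + 15(j40) + 50 = -1550 + j600
|N| = √(1600² + 16320²) ≈ 16398, ∠N ≈ 95.60°
|D| = √(1550² + 600²) ≈ 1662.1, ∠D ≈ 158.84°
|L| = 16398 / 1662.1 ≈ 9.8658
Gain = 20 log₁₀(9.8658) ≈ 19.88 dB
∠L = 95.60° − 158.84° = -63.24°

Substitute s = j942:
Numerator: 2(j942)^2 + 408(j942) + 1600 = -1773128 + j384336
Denominator: (j942)^2 + 15(j942) + 50 = -887314 + j14130
|N| = √(1773128² + 384336²) ≈ 1.8143e+06, ∠N ≈ 167.77°
|D| = √(887314² + 14130²) ≈ 8.8743e+05, ∠D ≈ 179.09°
|L| = 1.8143e+06 / 8.8743e+05 ≈ 2.0444
Gain = 20 log₁₀(2.0444) ≈ 6.21 dB
∠L = 167.77° − 179.09° = -11.32°

ω = 40: 19.9 dB, -63.2°; ω = 942: 6.2 dB, -11.3°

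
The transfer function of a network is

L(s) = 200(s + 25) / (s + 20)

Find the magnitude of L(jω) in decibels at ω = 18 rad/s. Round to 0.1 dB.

47.2 dB

At s = jω = j18:
zero (s+25): 25 + j18 → |·| = √(25²+18²) = √949 ≈ 30.806, ∠ = arctan(18/25) ≈ 35.75°
pole (s+20): 20 + j18 → |·| = √(20²+18²) = √724 ≈ 26.907, ∠ = arctan(18/20) ≈ 41.99°
|L| = 200 · 30.806 / 26.907 ≈ 228.98
Gain = 20 log₁₀(228.98) ≈ 47.20 dB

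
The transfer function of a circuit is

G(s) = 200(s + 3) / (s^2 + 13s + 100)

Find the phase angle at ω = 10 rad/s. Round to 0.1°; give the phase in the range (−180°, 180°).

-16.7°

At s = jω = j10:
zero (s+3): 3 + j10 → |·| = √(3²+10²) = √109 ≈ 10.44, ∠ = arctan(10/3) ≈ 73.30°
quadratic: (j10)² + 13·j10 + 100 = 0 + j130 → |·| ≈ 130, ∠ ≈ 90.00°
∠G = 73.30° − 90.00° = -16.70°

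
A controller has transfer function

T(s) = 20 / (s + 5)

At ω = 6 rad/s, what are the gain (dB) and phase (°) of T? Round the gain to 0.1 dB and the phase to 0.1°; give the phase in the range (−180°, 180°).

Substitute s = j6:
Numerator: 20 = 20 + j0
Denominator: (j6) + 5 = 5 + j6
|N| = √(20² + 0²) ≈ 20, ∠N ≈ 0.00°
|D| = √(5² + 6²) ≈ 7.8102, ∠D ≈ 50.19°
|T| = 20 / 7.8102 ≈ 2.5608
Gain = 20 log₁₀(2.5608) ≈ 8.17 dB
∠T = 0.00° − 50.19° = -50.19°

8.2 dB, -50.2°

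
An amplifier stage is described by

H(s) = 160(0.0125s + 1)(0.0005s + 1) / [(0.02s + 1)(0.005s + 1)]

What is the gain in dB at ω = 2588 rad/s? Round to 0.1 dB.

At ω = 2588 rad/s:
zero (1 + j2588·0.0125) = 1 + j32.35 → |·| ≈ 32.365, ∠ ≈ 88.23°
zero (1 + j2588·0.0005) = 1 + j1.294 → |·| ≈ 1.6354, ∠ ≈ 52.30°
pole (1 + j2588·0.02) = 1 + j51.76 → |·| ≈ 51.77, ∠ ≈ 88.89°
pole (1 + j2588·0.005) = 1 + j12.94 → |·| ≈ 12.979, ∠ ≈ 85.58°
|H| = 160 · 32.365 · 1.6354 / (51.77 · 12.979) ≈ 12.604
Gain = 20 log₁₀(12.604) ≈ 22.01 dB

22.0 dB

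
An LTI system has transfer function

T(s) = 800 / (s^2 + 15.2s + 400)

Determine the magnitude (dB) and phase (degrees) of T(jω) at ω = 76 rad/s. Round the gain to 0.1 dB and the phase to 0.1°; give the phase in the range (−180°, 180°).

At s = jω = j76:
quadratic: (j76)² + 15.2·j76 + 400 = -5376 + j1155.2 → |·| ≈ 5498.7, ∠ ≈ 167.87°
|T| = 800 / 5498.7 ≈ 0.14549
Gain = 20 log₁₀(0.14549) ≈ -16.74 dB
∠T = 0.00° − 167.87° = -167.87°

-16.7 dB, -167.9°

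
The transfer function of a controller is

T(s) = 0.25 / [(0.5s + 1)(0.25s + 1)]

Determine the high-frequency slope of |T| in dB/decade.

-40 dB/decade

Each pole contributes −20 dB/decade at high frequency; each zero contributes +20 dB/decade.
Net: 0 zero(s) − 2 pole(s) → -40 dB/decade.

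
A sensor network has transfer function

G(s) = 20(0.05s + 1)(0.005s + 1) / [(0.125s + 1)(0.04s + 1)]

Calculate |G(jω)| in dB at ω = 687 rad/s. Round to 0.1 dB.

At ω = 687 rad/s:
zero (1 + j687·0.05) = 1 + j34.35 → |·| ≈ 34.365, ∠ ≈ 88.33°
zero (1 + j687·0.005) = 1 + j3.435 → |·| ≈ 3.5776, ∠ ≈ 73.77°
pole (1 + j687·0.125) = 1 + j85.875 → |·| ≈ 85.881, ∠ ≈ 89.33°
pole (1 + j687·0.04) = 1 + j27.48 → |·| ≈ 27.498, ∠ ≈ 87.92°
|G| = 20 · 34.365 · 3.5776 / (85.881 · 27.498) ≈ 1.0412
Gain = 20 log₁₀(1.0412) ≈ 0.35 dB

0.4 dB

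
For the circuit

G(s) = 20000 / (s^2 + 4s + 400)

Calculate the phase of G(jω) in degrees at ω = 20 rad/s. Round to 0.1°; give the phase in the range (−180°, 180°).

At s = jω = j20:
quadratic: (j20)² + 4·j20 + 400 = 0 + j80 → |·| ≈ 80, ∠ ≈ 90.00°
∠G = 0.00° − 90.00° = -90.00°

-90.0°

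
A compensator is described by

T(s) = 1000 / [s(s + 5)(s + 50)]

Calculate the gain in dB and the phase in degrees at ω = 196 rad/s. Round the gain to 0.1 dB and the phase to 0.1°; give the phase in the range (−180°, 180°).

-77.8 dB, 105.8°

At s = jω = j196:
pole (s+5): 5 + j196 → |·| = √(5²+196²) = √38441 ≈ 196.06, ∠ = arctan(196/5) ≈ 88.54°
pole (s+50): 50 + j196 → |·| = √(50²+196²) = √40916 ≈ 202.28, ∠ = arctan(196/50) ≈ 75.69°
pole at origin: |s| = 196, ∠ = 90.00° (in denominator)
|T| = 1000 / 7.7732e+06 ≈ 0.00012865
Gain = 20 log₁₀(0.00012865) ≈ -77.81 dB
∠T = 0.00° − 254.23° = -254.23° ≡ 105.77° (principal value)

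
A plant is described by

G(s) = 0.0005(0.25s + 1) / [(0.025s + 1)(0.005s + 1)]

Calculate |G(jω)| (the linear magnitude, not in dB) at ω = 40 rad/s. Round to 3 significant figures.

0.00348

At ω = 40 rad/s:
zero (1 + j40·0.25) = 1 + j10 → |·| ≈ 10.05, ∠ ≈ 84.29°
pole (1 + j40·0.025) = 1 + j1 → |·| ≈ 1.4142, ∠ ≈ 45.00°
pole (1 + j40·0.005) = 1 + j0.2 → |·| ≈ 1.0198, ∠ ≈ 11.31°
|G| = 0.0005 · 10.05 / (1.4142 · 1.0198) ≈ 0.0034843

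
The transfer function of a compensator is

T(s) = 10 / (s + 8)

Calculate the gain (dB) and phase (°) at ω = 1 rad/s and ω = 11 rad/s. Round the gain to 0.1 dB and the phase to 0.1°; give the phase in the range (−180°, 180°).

Substitute s = j1:
Numerator: 10 = 10 + j0
Denominator: (j1) + 8 = 8 + j1
|N| = √(10² + 0²) ≈ 10, ∠N ≈ 0.00°
|D| = √(8² + 1²) ≈ 8.0623, ∠D ≈ 7.13°
|T| = 10 / 8.0623 ≈ 1.2403
Gain = 20 log₁₀(1.2403) ≈ 1.87 dB
∠T = 0.00° − 7.13° = -7.13°

Substitute s = j11:
Numerator: 10 = 10 + j0
Denominator: (j11) + 8 = 8 + j11
|N| = √(10² + 0²) ≈ 10, ∠N ≈ 0.00°
|D| = √(8² + 11²) ≈ 13.601, ∠D ≈ 53.97°
|T| = 10 / 13.601 ≈ 0.73524
Gain = 20 log₁₀(0.73524) ≈ -2.67 dB
∠T = 0.00° − 53.97° = -53.97°

ω = 1: 1.9 dB, -7.1°; ω = 11: -2.7 dB, -54.0°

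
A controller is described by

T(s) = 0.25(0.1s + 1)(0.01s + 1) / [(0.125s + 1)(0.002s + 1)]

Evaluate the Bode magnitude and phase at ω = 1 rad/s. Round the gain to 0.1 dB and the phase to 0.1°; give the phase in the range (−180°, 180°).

-12.1 dB, -1.0°

At ω = 1 rad/s:
zero (1 + j1·0.1) = 1 + j0.1 → |·| ≈ 1.005, ∠ ≈ 5.71°
zero (1 + j1·0.01) = 1 + j0.01 → |·| ≈ 1, ∠ ≈ 0.57°
pole (1 + j1·0.125) = 1 + j0.125 → |·| ≈ 1.0078, ∠ ≈ 7.13°
pole (1 + j1·0.002) = 1 + j0.002 → |·| ≈ 1, ∠ ≈ 0.11°
|T| = 0.25 · 1.005 · 1 / (1.0078 · 1) ≈ 0.24931
Gain = 20 log₁₀(0.24931) ≈ -12.07 dB
∠T = (5.71° + 0.57°) − (7.13° + 0.11°) = -0.96°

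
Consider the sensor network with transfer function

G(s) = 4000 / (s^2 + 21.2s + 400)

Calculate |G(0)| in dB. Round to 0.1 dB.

G(0) = 4000 / 400 = 10
20 log₁₀(10) ≈ 20.00 dB

20.0 dB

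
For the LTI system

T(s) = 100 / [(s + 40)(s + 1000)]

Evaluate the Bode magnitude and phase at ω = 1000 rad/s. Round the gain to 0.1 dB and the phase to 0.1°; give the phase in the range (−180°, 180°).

At s = jω = j1000:
pole (s+40): 40 + j1000 → |·| = √(40²+1000²) = √1001600 ≈ 1000.8, ∠ = arctan(1000/40) ≈ 87.71°
pole (s+1000): 1000 + j1000 → |·| = √(1000²+1000²) = √2000000 ≈ 1414.2, ∠ = arctan(1000/1000) ≈ 45.00°
|T| = 100 / 1.4153e+06 ≈ 7.0656e-05
Gain = 20 log₁₀(7.0656e-05) ≈ -83.02 dB
∠T = 0.00° − 132.71° = -132.71°

-83.0 dB, -132.7°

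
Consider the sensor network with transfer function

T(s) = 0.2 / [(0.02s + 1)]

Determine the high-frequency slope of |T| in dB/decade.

-20 dB/decade

Each pole contributes −20 dB/decade at high frequency; each zero contributes +20 dB/decade.
Net: 0 zero(s) − 1 pole(s) → -20 dB/decade.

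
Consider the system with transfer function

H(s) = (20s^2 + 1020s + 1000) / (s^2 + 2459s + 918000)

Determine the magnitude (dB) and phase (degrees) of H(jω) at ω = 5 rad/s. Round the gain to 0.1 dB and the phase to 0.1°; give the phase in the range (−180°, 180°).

Substitute s = j5:
Numerator: 20(j5)^2 + 1020(j5) + 1000 = 500 + j5100
Denominator: (j5)^2 + 2459(j5) + 918000 = 917975 + j12295
|N| = √(500² + 5100²) ≈ 5124.5, ∠N ≈ 84.40°
|D| = √(917975² + 12295²) ≈ 9.1806e+05, ∠D ≈ 0.77°
|H| = 5124.5 / 9.1806e+05 ≈ 0.0055819
Gain = 20 log₁₀(0.0055819) ≈ -45.06 dB
∠H = 84.40° − 0.77° = 83.63°

-45.1 dB, 83.6°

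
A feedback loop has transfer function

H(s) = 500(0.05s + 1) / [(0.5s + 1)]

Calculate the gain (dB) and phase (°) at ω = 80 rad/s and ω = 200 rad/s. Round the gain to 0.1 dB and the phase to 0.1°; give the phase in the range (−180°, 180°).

ω = 80: 34.2 dB, -12.6°; ω = 200: 34.0 dB, -5.1°

At ω = 80 rad/s:
zero (1 + j80·0.05) = 1 + j4 → |·| ≈ 4.1231, ∠ ≈ 75.96°
pole (1 + j80·0.5) = 1 + j40 → |·| ≈ 40.012, ∠ ≈ 88.57°
|H| = 500 · 4.1231 / (40.012) ≈ 51.523
Gain = 20 log₁₀(51.523) ≈ 34.24 dB
∠H = (75.96°) − (88.57°) = -12.61°

At ω = 200 rad/s:
zero (1 + j200·0.05) = 1 + j10 → |·| ≈ 10.05, ∠ ≈ 84.29°
pole (1 + j200·0.5) = 1 + j100 → |·| ≈ 100, ∠ ≈ 89.43°
|H| = 500 · 10.05 / (100) ≈ 50.25
Gain = 20 log₁₀(50.25) ≈ 34.02 dB
∠H = (84.29°) − (89.43°) = -5.14°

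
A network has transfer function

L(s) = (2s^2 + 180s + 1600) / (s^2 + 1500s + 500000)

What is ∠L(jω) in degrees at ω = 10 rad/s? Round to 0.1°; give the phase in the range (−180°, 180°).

50.4°

Substitute s = j10:
Numerator: 2(j10)^2 + 180(j10) + 1600 = 1400 + j1800
Denominator: (j10)^2 + 1500(j10) + 500000 = 499900 + j15000
|N| = √(1400² + 1800²) ≈ 2280.4, ∠N ≈ 52.13°
|D| = √(499900² + 15000²) ≈ 5.0012e+05, ∠D ≈ 1.72°
∠L = 52.13° − 1.72° = 50.41°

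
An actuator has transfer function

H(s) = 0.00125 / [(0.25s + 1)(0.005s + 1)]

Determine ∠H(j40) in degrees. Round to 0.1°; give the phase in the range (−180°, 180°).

At ω = 40 rad/s:
pole (1 + j40·0.25) = 1 + j10 → |·| ≈ 10.05, ∠ ≈ 84.29°
pole (1 + j40·0.005) = 1 + j0.2 → |·| ≈ 1.0198, ∠ ≈ 11.31°
∠H = (0°) − (84.29° + 11.31°) = -95.60°

-95.6°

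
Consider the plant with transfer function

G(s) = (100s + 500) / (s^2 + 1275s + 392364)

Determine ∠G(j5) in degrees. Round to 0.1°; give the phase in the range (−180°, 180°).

44.1°

Substitute s = j5:
Numerator: 100(j5) + 500 = 500 + j500
Denominator: (j5)^2 + 1275(j5) + 392364 = 392339 + j6375
|N| = √(500² + 500²) ≈ 707.11, ∠N ≈ 45.00°
|D| = √(392339² + 6375²) ≈ 3.9239e+05, ∠D ≈ 0.93°
∠G = 45.00° − 0.93° = 44.07°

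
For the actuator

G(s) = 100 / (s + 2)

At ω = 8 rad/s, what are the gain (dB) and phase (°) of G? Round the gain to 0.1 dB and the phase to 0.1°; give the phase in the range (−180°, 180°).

Substitute s = j8:
Numerator: 100 = 100 + j0
Denominator: (j8) + 2 = 2 + j8
|N| = √(100² + 0²) ≈ 100, ∠N ≈ 0.00°
|D| = √(2² + 8²) ≈ 8.2462, ∠D ≈ 75.96°
|G| = 100 / 8.2462 ≈ 12.127
Gain = 20 log₁₀(12.127) ≈ 21.68 dB
∠G = 0.00° − 75.96° = -75.96°

21.7 dB, -76.0°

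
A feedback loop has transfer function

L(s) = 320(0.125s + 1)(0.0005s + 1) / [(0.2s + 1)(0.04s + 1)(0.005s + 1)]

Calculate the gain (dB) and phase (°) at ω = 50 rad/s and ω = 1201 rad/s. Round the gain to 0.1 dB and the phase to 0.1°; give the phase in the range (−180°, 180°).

ω = 50: 38.8 dB, -79.4°; ω = 1201: -2.0 dB, -138.5°

At ω = 50 rad/s:
zero (1 + j50·0.125) = 1 + j6.25 → |·| ≈ 6.3295, ∠ ≈ 80.91°
zero (1 + j50·0.0005) = 1 + j0.025 → |·| ≈ 1.0003, ∠ ≈ 1.43°
pole (1 + j50·0.2) = 1 + j10 → |·| ≈ 10.05, ∠ ≈ 84.29°
pole (1 + j50·0.04) = 1 + j2 → |·| ≈ 2.2361, ∠ ≈ 63.43°
pole (1 + j50·0.005) = 1 + j0.25 → |·| ≈ 1.0308, ∠ ≈ 14.04°
|L| = 320 · 6.3295 · 1.0003 / (10.05 · 2.2361 · 1.0308) ≈ 87.462
Gain = 20 log₁₀(87.462) ≈ 38.84 dB
∠L = (80.91° + 1.43°) − (84.29° + 63.43° + 14.04°) = -79.42°

At ω = 1201 rad/s:
zero (1 + j1201·0.125) = 1 + j150.125 → |·| ≈ 150.13, ∠ ≈ 89.62°
zero (1 + j1201·0.0005) = 1 + j0.6005 → |·| ≈ 1.1664, ∠ ≈ 30.98°
pole (1 + j1201·0.2) = 1 + j240.2 → |·| ≈ 240.2, ∠ ≈ 89.76°
pole (1 + j1201·0.04) = 1 + j48.04 → |·| ≈ 48.05, ∠ ≈ 88.81°
pole (1 + j1201·0.005) = 1 + j6.005 → |·| ≈ 6.0877, ∠ ≈ 80.55°
|L| = 320 · 150.13 · 1.1664 / (240.2 · 48.05 · 6.0877) ≈ 0.79753
Gain = 20 log₁₀(0.79753) ≈ -1.97 dB
∠L = (89.62° + 30.98°) − (89.76° + 88.81° + 80.55°) = -138.52°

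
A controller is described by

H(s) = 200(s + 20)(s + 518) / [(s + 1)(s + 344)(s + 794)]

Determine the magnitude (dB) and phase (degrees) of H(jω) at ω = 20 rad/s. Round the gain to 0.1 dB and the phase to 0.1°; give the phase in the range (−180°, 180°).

-5.4 dB, -44.7°

At s = jω = j20:
zero (s+20): 20 + j20 → |·| = √(20²+20²) = √800 ≈ 28.284, ∠ = arctan(20/20) ≈ 45.00°
zero (s+518): 518 + j20 → |·| = √(518²+20²) = √268724 ≈ 518.39, ∠ = arctan(20/518) ≈ 2.21°
pole (s+1): 1 + j20 → |·| = √(1²+20²) = √401 ≈ 20.025, ∠ = arctan(20/1) ≈ 87.14°
pole (s+344): 344 + j20 → |·| = √(344²+20²) = √118736 ≈ 344.58, ∠ = arctan(20/344) ≈ 3.33°
pole (s+794): 794 + j20 → |·| = √(794²+20²) = √630836 ≈ 794.25, ∠ = arctan(20/794) ≈ 1.44°
|H| = 200 · 14662 / 5.4805e+06 ≈ 0.53506
Gain = 20 log₁₀(0.53506) ≈ -5.43 dB
∠H = 47.21° − 91.91° = -44.70°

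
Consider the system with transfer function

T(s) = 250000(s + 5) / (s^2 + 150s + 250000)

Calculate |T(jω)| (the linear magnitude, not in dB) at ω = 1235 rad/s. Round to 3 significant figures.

At s = jω = j1235:
zero (s+5): 5 + j1235 → |·| = √(5²+1235²) = √1525250 ≈ 1235, ∠ = arctan(1235/5) ≈ 89.77°
quadratic: (j1235)² + 150·j1235 + 250000 = -1275225 + j185250 → |·| ≈ 1.2886e+06, ∠ ≈ 171.73°
|T| = 250000 · 1235 / 1.2886e+06 ≈ 239.6

240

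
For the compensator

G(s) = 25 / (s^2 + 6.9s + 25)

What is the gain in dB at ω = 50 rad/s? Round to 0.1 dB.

At s = jω = j50:
quadratic: (j50)² + 6.9·j50 + 25 = -2475 + j345 → |·| ≈ 2498.9, ∠ ≈ 172.06°
|G| = 25 / 2498.9 ≈ 0.010004
Gain = 20 log₁₀(0.010004) ≈ -40.00 dB

-40.0 dB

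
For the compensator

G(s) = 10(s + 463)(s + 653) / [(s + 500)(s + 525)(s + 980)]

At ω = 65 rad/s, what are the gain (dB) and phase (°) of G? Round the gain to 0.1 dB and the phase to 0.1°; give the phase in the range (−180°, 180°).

-38.6 dB, -4.6°

At s = jω = j65:
zero (s+463): 463 + j65 → |·| = √(463²+65²) = √218594 ≈ 467.54, ∠ = arctan(65/463) ≈ 7.99°
zero (s+653): 653 + j65 → |·| = √(653²+65²) = √430634 ≈ 656.23, ∠ = arctan(65/653) ≈ 5.68°
pole (s+500): 500 + j65 → |·| = √(500²+65²) = √254225 ≈ 504.21, ∠ = arctan(65/500) ≈ 7.41°
pole (s+525): 525 + j65 → |·| = √(525²+65²) = √279850 ≈ 529.01, ∠ = arctan(65/525) ≈ 7.06°
pole (s+980): 980 + j65 → |·| = √(980²+65²) = √964625 ≈ 982.15, ∠ = arctan(65/980) ≈ 3.79°
|G| = 10 · 3.0681e+05 / 2.6197e+08 ≈ 0.011712
Gain = 20 log₁₀(0.011712) ≈ -38.63 dB
∠G = 13.67° − 18.26° = -4.59°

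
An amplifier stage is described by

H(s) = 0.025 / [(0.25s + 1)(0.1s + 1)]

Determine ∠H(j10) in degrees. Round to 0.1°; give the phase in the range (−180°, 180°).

-113.2°

At ω = 10 rad/s:
pole (1 + j10·0.25) = 1 + j2.5 → |·| ≈ 2.6926, ∠ ≈ 68.20°
pole (1 + j10·0.1) = 1 + j1 → |·| ≈ 1.4142, ∠ ≈ 45.00°
∠H = (0°) − (68.20° + 45.00°) = -113.20°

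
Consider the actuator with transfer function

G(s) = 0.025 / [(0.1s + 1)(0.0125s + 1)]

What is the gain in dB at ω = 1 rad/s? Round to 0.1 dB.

At ω = 1 rad/s:
pole (1 + j1·0.1) = 1 + j0.1 → |·| ≈ 1.005, ∠ ≈ 5.71°
pole (1 + j1·0.0125) = 1 + j0.0125 → |·| ≈ 1.0001, ∠ ≈ 0.72°
|G| = 0.025 · 1 / (1.005 · 1.0001) ≈ 0.024873
Gain = 20 log₁₀(0.024873) ≈ -32.09 dB

-32.1 dB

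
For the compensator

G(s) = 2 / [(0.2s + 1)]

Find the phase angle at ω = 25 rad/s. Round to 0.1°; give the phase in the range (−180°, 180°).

At ω = 25 rad/s:
pole (1 + j25·0.2) = 1 + j5 → |·| ≈ 5.099, ∠ ≈ 78.69°
∠G = (0°) − (78.69°) = -78.69°

-78.7°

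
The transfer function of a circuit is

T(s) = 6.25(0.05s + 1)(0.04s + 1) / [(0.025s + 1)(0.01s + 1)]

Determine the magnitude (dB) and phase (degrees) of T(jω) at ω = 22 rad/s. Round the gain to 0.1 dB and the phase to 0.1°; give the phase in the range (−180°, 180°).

20.5 dB, 47.9°

At ω = 22 rad/s:
zero (1 + j22·0.05) = 1 + j1.1 → |·| ≈ 1.4866, ∠ ≈ 47.73°
zero (1 + j22·0.04) = 1 + j0.88 → |·| ≈ 1.3321, ∠ ≈ 41.35°
pole (1 + j22·0.025) = 1 + j0.55 → |·| ≈ 1.1413, ∠ ≈ 28.81°
pole (1 + j22·0.01) = 1 + j0.22 → |·| ≈ 1.0239, ∠ ≈ 12.41°
|T| = 6.25 · 1.4866 · 1.3321 / (1.1413 · 1.0239) ≈ 10.591
Gain = 20 log₁₀(10.591) ≈ 20.50 dB
∠T = (47.73° + 41.35°) − (28.81° + 12.41°) = 47.86°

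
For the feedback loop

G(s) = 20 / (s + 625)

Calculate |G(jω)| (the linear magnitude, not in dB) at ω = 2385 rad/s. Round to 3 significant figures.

0.00811

Substitute s = j2385:
Numerator: 20 = 20 + j0
Denominator: (j2385) + 625 = 625 + j2385
|N| = √(20² + 0²) ≈ 20, ∠N ≈ 0.00°
|D| = √(625² + 2385²) ≈ 2465.5, ∠D ≈ 75.32°
|G| = 20 / 2465.5 ≈ 0.0081119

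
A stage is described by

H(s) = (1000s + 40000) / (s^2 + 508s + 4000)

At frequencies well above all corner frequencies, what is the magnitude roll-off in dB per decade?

Each pole contributes −20 dB/decade at high frequency; each zero contributes +20 dB/decade.
Net: 1 zero(s) − 2 pole(s) → -20 dB/decade.

-20 dB/decade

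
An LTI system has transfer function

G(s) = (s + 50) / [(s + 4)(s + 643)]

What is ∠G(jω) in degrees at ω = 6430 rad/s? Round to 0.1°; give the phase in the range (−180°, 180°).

At s = jω = j6430:
zero (s+50): 50 + j6430 → |·| = √(50²+6430²) = √41347400 ≈ 6430.2, ∠ = arctan(6430/50) ≈ 89.55°
pole (s+4): 4 + j6430 → |·| = √(4²+6430²) = √41344916 ≈ 6430, ∠ = arctan(6430/4) ≈ 89.96°
pole (s+643): 643 + j6430 → |·| = √(643²+6430²) = √41758349 ≈ 6462.1, ∠ = arctan(6430/643) ≈ 84.29°
∠G = 89.55° − 174.25° = -84.70°

-84.7°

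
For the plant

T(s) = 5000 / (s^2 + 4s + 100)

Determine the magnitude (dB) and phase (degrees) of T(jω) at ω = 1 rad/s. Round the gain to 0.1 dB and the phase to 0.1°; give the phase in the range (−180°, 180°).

34.1 dB, -2.3°

At s = jω = j1:
quadratic: (j1)² + 4·j1 + 100 = 99 + j4 → |·| ≈ 99.081, ∠ ≈ 2.31°
|T| = 5000 / 99.081 ≈ 50.464
Gain = 20 log₁₀(50.464) ≈ 34.06 dB
∠T = 0.00° − 2.31° = -2.31°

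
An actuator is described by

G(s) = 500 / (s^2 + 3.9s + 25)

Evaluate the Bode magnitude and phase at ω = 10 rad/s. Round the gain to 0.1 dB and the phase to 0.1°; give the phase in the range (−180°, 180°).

15.4 dB, -152.5°

At s = jω = j10:
quadratic: (j10)² + 3.9·j10 + 25 = -75 + j39 → |·| ≈ 84.534, ∠ ≈ 152.53°
|G| = 500 / 84.534 ≈ 5.9148
Gain = 20 log₁₀(5.9148) ≈ 15.44 dB
∠G = 0.00° − 152.53° = -152.53°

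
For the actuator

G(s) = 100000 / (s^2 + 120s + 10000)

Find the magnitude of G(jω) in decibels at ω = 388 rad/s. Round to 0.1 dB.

At s = jω = j388:
quadratic: (j388)² + 120·j388 + 10000 = -140544 + j46560 → |·| ≈ 1.4806e+05, ∠ ≈ 161.67°
|G| = 100000 / 1.4806e+05 ≈ 0.6754
Gain = 20 log₁₀(0.6754) ≈ -3.41 dB

-3.4 dB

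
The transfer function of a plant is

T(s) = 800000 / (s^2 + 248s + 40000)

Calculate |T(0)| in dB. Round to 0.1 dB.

26.0 dB

T(0) = 800000 / 40000 = 20
20 log₁₀(20) ≈ 26.02 dB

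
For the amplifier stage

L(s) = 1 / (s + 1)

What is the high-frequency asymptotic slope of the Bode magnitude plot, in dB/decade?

-20 dB/decade

Each pole contributes −20 dB/decade at high frequency; each zero contributes +20 dB/decade.
Net: 0 zero(s) − 1 pole(s) → -20 dB/decade.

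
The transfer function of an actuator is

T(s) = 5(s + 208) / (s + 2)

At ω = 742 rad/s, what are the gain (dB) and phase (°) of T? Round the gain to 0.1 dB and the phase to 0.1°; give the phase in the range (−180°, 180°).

14.3 dB, -15.5°

At s = jω = j742:
zero (s+208): 208 + j742 → |·| = √(208²+742²) = √593828 ≈ 770.6, ∠ = arctan(742/208) ≈ 74.34°
pole (s+2): 2 + j742 → |·| = √(2²+742²) = √550568 ≈ 742, ∠ = arctan(742/2) ≈ 89.85°
|T| = 5 · 770.6 / 742 ≈ 5.1927
Gain = 20 log₁₀(5.1927) ≈ 14.31 dB
∠T = 74.34° − 89.85° = -15.51°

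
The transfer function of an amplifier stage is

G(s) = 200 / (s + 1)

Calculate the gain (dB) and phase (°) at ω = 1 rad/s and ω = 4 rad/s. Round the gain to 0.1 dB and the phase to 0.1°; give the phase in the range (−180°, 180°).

ω = 1: 43.0 dB, -45.0°; ω = 4: 33.7 dB, -76.0°

Substitute s = j1:
Numerator: 200 = 200 + j0
Denominator: (j1) + 1 = 1 + j1
|N| = √(200² + 0²) ≈ 200, ∠N ≈ 0.00°
|D| = √(1² + 1²) ≈ 1.4142, ∠D ≈ 45.00°
|G| = 200 / 1.4142 ≈ 141.42
Gain = 20 log₁₀(141.42) ≈ 43.01 dB
∠G = 0.00° − 45.00° = -45.00°

Substitute s = j4:
Numerator: 200 = 200 + j0
Denominator: (j4) + 1 = 1 + j4
|N| = √(200² + 0²) ≈ 200, ∠N ≈ 0.00°
|D| = √(1² + 4²) ≈ 4.1231, ∠D ≈ 75.96°
|G| = 200 / 4.1231 ≈ 48.507
Gain = 20 log₁₀(48.507) ≈ 33.72 dB
∠G = 0.00° − 75.96° = -75.96°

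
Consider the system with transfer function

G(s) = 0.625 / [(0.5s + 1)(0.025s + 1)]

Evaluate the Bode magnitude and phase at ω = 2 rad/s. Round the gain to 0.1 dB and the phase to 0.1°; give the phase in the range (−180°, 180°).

-7.1 dB, -47.9°

At ω = 2 rad/s:
pole (1 + j2·0.5) = 1 + j1 → |·| ≈ 1.4142, ∠ ≈ 45.00°
pole (1 + j2·0.025) = 1 + j0.05 → |·| ≈ 1.0012, ∠ ≈ 2.86°
|G| = 0.625 · 1 / (1.4142 · 1.0012) ≈ 0.44142
Gain = 20 log₁₀(0.44142) ≈ -7.10 dB
∠G = (0°) − (45.00° + 2.86°) = -47.86°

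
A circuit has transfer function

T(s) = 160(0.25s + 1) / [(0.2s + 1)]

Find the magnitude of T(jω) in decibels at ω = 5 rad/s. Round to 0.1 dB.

At ω = 5 rad/s:
zero (1 + j5·0.25) = 1 + j1.25 → |·| ≈ 1.6008, ∠ ≈ 51.34°
pole (1 + j5·0.2) = 1 + j1 → |·| ≈ 1.4142, ∠ ≈ 45.00°
|T| = 160 · 1.6008 / (1.4142) ≈ 181.11
Gain = 20 log₁₀(181.11) ≈ 45.16 dB

45.2 dB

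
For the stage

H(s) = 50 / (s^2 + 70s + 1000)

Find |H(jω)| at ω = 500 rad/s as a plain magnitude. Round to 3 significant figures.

0.000199

Substitute s = j500:
Numerator: 50 = 50 + j0
Denominator: (j500)^2 + 70(j500) + 1000 = -249000 + j35000
|N| = √(50² + 0²) ≈ 50, ∠N ≈ 0.00°
|D| = √(249000² + 35000²) ≈ 2.5145e+05, ∠D ≈ 172.00°
|H| = 50 / 2.5145e+05 ≈ 0.00019885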